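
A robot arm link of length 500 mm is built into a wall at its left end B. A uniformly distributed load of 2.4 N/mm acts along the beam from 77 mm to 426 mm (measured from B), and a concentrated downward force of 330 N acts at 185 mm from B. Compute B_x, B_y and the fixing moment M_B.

Resultant of the distributed load: 2.4 × 349 = 837.6 N at 251.5 mm from B.
ΣF_x = 0: B_x = 0.
ΣF_y = 0: B_y − 2.4·349 − 330 = 0 → B_y = 1168 N.
ΣM about B: M_B − (2.4·349)·251.5 − 330·185 = 0 → M_B = 271700 N·mm.

B_x = 0, B_y = 1168 N, M_B = 271700 N·mm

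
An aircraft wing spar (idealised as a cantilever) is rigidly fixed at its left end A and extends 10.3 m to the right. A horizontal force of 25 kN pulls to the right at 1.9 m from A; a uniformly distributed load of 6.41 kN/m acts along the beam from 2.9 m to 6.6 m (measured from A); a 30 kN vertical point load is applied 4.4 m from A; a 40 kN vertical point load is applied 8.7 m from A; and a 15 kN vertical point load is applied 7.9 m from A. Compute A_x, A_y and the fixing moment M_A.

Resultant of the distributed load: 6.41 × 3.7 = 23.717 kN at 4.75 m from A.
ΣF_x = 0: A_x + 25 = 0 → A_x = -25.00 kN.
ΣF_y = 0: A_y − 6.41·3.7 − 30 − 40 − 15 = 0 → A_y = 108.7 kN.
ΣM about A: M_A − (6.41·3.7)·4.75 − 30·4.4 − 40·8.7 − 15·7.9 = 0 → M_A = 711.2 kN·m.

A_x = -25.00 kN, A_y = 108.7 kN, M_A = 711.2 kN·m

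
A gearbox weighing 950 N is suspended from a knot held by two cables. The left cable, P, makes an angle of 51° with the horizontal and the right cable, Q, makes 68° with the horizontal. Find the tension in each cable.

T_P = 406.9 N, T_Q = 683.6 N

ΣF_x = 0: −T_P·cos51° + T_Q·cos68° = 0 → T_Q = 1.67995·T_P.
ΣF_y = 0: T_P·sin51° + T_Q·sin68° = 950.
Substitute: T_P·(0.777146 + 1.67995·0.927184) = 950 → T_P = 406.893 ≈ 406.9 N.
Then T_Q = 1.67995 × 406.893 = 683.6 N.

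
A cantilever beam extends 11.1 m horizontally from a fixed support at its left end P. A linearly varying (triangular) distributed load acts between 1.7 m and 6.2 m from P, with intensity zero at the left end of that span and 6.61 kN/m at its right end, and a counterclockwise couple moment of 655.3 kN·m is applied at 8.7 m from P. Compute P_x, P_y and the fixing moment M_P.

P_x = 0, P_y = 14.87 kN, M_P = -585.4 kN·m

Resultant of the triangular load: ½ × 6.61 × 4.5 = 14.8725 kN, acting at 4.7 m from P (one-third of the span from the peak).
ΣF_x = 0: P_x = 0.
ΣF_y = 0: P_y − ½·6.61·4.5 = 0 → P_y = 14.87 kN.
ΣM about P: M_P − (½·6.61·4.5)·4.7 + 655.3 = 0 → M_P = -585.4 kN·m.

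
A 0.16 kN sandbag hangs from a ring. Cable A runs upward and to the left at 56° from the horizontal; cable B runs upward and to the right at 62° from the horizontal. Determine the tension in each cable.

ΣF_x = 0: −T_A·cos56° + T_B·cos62° = 0 → T_B = 1.19111·T_A.
ΣF_y = 0: T_A·sin56° + T_B·sin62° = 0.16.
Substitute: T_A·(0.829038 + 1.19111·0.882948) = 0.16 → T_A = 0.0850735 ≈ 0.08507 kN.
Then T_B = 1.19111 × 0.0850735 = 0.1013 kN.

T_A = 0.08507 kN, T_B = 0.1013 kN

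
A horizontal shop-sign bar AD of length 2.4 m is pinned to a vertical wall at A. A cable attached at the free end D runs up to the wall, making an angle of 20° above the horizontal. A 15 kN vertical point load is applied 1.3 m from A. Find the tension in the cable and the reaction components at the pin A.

T = 23.76 kN, A_x = 22.32 kN, A_y = 6.875 kN

ΣM about A: T·sin20°·2.4 − 15·1.3 = 0 → T = 19.5/(2.4·0.34202) = 23.7559 ≈ 23.76 kN.
ΣF_x = 0: A_x − T·cos20° = 0 → A_x = 23.7559 × 0.939693 = 22.32 kN.
ΣF_y = 0: A_y + T·sin20° − 15 = 0 → A_y = 15 − 23.7559 × 0.34202 = 6.875 kN.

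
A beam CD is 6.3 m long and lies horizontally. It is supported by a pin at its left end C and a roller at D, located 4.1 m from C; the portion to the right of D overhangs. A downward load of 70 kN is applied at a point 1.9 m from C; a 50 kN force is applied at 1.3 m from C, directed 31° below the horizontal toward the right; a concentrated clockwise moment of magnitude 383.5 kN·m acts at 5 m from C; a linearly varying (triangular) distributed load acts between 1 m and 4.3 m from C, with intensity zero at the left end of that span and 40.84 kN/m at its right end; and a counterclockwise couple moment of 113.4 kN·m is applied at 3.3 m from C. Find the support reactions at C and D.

C_x = -42.86 kN, C_y = 4.062 kN, D_y = 159.1 kN

Resultant of the triangular load: ½ × 40.84 × 3.3 = 67.386 kN, acting at 3.2 m from C (one-third of the span from the peak).
ΣM about C: D_y·4.1 − 70·1.9 − 50·sin31°·1.3 − 383.5 − (½·40.84·3.3)·3.2 + 113.4 = 0 → D_y = 652.213/4.1 = 159.076 ≈ 159.1 kN.
ΣF_y = 0: C_y + 159.076 − 70 − 50·sin31° − ½·40.84·3.3 = 0 → C_y = 4.062 kN.
ΣF_x = 0: C_x + 50·cos31° = 0 → C_x = -42.86 kN.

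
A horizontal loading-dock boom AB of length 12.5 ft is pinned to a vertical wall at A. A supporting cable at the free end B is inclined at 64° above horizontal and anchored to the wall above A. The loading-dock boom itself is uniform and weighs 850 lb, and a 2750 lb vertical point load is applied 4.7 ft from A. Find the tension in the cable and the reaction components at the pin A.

T = 1623 lb, A_x = 711.6 lb, A_y = 2141 lb

ΣM about A: T·sin64°·12.5 − 850·6.25 − 2750·4.7 = 0 → T = 18237.5/(12.5·0.898794) = 1623.29 ≈ 1623 lb.
ΣF_x = 0: A_x − T·cos64° = 0 → A_x = 1623.29 × 0.438371 = 711.6 lb.
ΣF_y = 0: A_y + T·sin64° − 850 − 2750 = 0 → A_y = 3600 − 1623.29 × 0.898794 = 2141 lb.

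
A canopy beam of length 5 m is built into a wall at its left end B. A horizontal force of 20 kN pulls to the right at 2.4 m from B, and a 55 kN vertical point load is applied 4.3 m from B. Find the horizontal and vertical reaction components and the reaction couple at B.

B_x = -20.00 kN, B_y = 55.00 kN, M_B = 236.5 kN·m

ΣF_x = 0: B_x + 20 = 0 → B_x = -20.00 kN.
ΣF_y = 0: B_y − 55 = 0 → B_y = 55.00 kN.
ΣM about B: M_B − 55·4.3 = 0 → M_B = 236.5 kN·m.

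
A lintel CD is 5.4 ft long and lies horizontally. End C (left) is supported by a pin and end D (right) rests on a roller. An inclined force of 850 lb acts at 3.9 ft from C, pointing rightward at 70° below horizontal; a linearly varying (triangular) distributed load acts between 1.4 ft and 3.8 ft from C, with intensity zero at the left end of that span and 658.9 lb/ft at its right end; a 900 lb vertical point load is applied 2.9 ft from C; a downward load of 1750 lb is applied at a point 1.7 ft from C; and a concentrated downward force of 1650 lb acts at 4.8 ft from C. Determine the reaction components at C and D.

Resultant of the triangular load: ½ × 658.9 × 2.4 = 790.68 lb, acting at 3 ft from C (one-third of the span from the peak).
Moments about C: D_y·5.4 − 850·sin70°·3.9 − (½·658.9·2.4)·3 − 900·2.9 − 1750·1.7 − 1650·4.8 = 0 → D_y = 18992.1/5.4 = 3517.06 ≈ 3517 lb.
ΣF_y = 0: C_y + 3517.06 − 850·sin70° − ½·658.9·2.4 − 900 − 1750 − 1650 = 0 → C_y = 2372 lb.
ΣF_x = 0: C_x + 850·cos70° = 0 → C_x = -290.7 lb.

C_x = -290.7 lb, C_y = 2372 lb, D_y = 3517 lb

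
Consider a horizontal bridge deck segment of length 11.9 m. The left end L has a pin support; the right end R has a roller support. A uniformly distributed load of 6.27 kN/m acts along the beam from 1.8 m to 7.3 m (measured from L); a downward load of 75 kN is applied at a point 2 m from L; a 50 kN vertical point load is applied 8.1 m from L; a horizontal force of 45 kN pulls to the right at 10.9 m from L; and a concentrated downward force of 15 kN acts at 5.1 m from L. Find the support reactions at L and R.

Resultant of the distributed load: 6.27 × 5.5 = 34.485 kN at 4.55 m from L.
Taking moments about L: R_y·11.9 − (6.27·5.5)·4.55 − 75·2 − 50·8.1 − 15·5.1 = 0 → R_y = 788.40675/11.9 = 66.2527 ≈ 66.25 kN.
ΣF_y = 0: L_y + 66.2527 − 6.27·5.5 − 75 − 50 − 15 = 0 → L_y = 108.2 kN.
ΣF_x = 0: L_x + 45 = 0 → L_x = -45.00 kN.

L_x = -45.00 kN, L_y = 108.2 kN, R_y = 66.25 kN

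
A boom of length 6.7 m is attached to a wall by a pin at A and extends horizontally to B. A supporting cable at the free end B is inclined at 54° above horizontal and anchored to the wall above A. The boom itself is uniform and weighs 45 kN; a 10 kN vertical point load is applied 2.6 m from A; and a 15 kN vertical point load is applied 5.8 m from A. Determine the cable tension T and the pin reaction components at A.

ΣM about A: T·sin54°·6.7 − 45·3.35 − 10·2.6 − 15·5.8 = 0 → T = 263.75/(6.7·0.809017) = 48.6586 ≈ 48.66 kN.
ΣF_x = 0: A_x − T·cos54° = 0 → A_x = 48.6586 × 0.587785 = 28.60 kN.
ΣF_y = 0: A_y + T·sin54° − 45 − 10 − 15 = 0 → A_y = 70 − 48.6586 × 0.809017 = 30.63 kN.

T = 48.66 kN, A_x = 28.60 kN, A_y = 30.63 kN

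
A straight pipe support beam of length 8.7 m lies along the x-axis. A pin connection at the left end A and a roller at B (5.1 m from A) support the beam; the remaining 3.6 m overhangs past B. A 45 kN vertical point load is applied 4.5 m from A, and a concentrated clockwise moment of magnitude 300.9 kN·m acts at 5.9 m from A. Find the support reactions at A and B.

A_x = 0, A_y = -53.71 kN, B_y = 98.71 kN

Taking moments about A: B_y·5.1 − 45·4.5 − 300.9 = 0 → B_y = 503.4/5.1 = 98.7059 ≈ 98.71 kN.
ΣF_y = 0: A_y + 98.7059 − 45 = 0 → A_y = -53.71 kN.
ΣF_x = 0: no horizontal applied forces, so A_x = 0.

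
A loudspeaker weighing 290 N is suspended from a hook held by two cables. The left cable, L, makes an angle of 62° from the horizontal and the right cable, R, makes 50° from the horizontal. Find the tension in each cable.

ΣF_x = 0: −T_L·cos62° + T_R·cos50° = 0 → T_R = 0.730368·T_L.
ΣF_y = 0: T_L·sin62° + T_R·sin50° = 290.
Substitute: T_L·(0.882948 + 0.730368·0.766044) = 290 → T_L = 201.048 ≈ 201.0 N.
Then T_R = 0.730368 × 201.048 = 146.8 N.

T_L = 201.0 N, T_R = 146.8 N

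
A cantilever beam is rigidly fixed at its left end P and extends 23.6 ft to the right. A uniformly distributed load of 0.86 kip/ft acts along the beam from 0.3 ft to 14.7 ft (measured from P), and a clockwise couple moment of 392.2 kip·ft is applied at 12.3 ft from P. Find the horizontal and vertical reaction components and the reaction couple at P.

P_x = 0, P_y = 12.38 kip, M_P = 485.1 kip·ft

Resultant of the distributed load: 0.86 × 14.4 = 12.384 kip at 7.5 ft from P.
ΣF_x = 0: P_x = 0.
ΣF_y = 0: P_y − 0.86·14.4 = 0 → P_y = 12.38 kip.
ΣM about P: M_P − (0.86·14.4)·7.5 − 392.2 = 0 → M_P = 485.1 kip·ft.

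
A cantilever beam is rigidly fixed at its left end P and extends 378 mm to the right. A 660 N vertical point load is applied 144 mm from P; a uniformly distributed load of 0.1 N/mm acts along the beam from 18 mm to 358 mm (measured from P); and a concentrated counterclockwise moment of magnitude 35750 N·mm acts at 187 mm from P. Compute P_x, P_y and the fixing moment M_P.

P_x = 0, P_y = 694.0 N, M_P = 65680 N·mm

Resultant of the distributed load: 0.1 × 340 = 34 N at 188 mm from P.
ΣF_x = 0: P_x = 0.
ΣF_y = 0: P_y − 660 − 0.1·340 = 0 → P_y = 694.0 N.
ΣM about P: M_P − 660·144 − (0.1·340)·188 + 35750 = 0 → M_P = 65680 N·mm.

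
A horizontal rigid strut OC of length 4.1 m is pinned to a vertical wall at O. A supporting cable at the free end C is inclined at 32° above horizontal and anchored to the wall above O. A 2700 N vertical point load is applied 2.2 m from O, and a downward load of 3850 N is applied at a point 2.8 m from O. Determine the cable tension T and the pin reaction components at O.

T = 7696 N, O_x = 6526 N, O_y = 2472 N

ΣM about O: T·sin32°·4.1 − 2700·2.2 − 3850·2.8 = 0 → T = 16720/(4.1·0.529919) = 7695.61 ≈ 7696 N.
ΣF_x = 0: O_x − T·cos32° = 0 → O_x = 7695.61 × 0.848048 = 6526 N.
ΣF_y = 0: O_y + T·sin32° − 2700 − 3850 = 0 → O_y = 6550 − 7695.61 × 0.529919 = 2472 N.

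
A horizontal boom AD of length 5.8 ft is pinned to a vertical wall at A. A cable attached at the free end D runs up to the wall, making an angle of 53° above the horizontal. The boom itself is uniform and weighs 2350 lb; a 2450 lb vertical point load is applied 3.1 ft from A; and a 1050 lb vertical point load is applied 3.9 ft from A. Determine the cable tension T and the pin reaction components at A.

ΣM about A: T·sin53°·5.8 − 2350·2.9 − 2450·3.1 − 1050·3.9 = 0 → T = 18505/(5.8·0.798636) = 3994.96 ≈ 3995 lb.
ΣF_x = 0: A_x − T·cos53° = 0 → A_x = 3994.96 × 0.601815 = 2404 lb.
ΣF_y = 0: A_y + T·sin53° − 2350 − 2450 − 1050 = 0 → A_y = 5850 − 3994.96 × 0.798636 = 2659 lb.

T = 3995 lb, A_x = 2404 lb, A_y = 2659 lb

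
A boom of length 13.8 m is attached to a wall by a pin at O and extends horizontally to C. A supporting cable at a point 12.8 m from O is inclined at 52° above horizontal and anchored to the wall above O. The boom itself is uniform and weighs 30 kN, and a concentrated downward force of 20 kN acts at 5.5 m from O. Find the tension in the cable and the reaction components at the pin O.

T = 31.43 kN, O_x = 19.35 kN, O_y = 25.23 kN

ΣM about O: T·sin52°·12.8 − 30·6.9 − 20·5.5 = 0 → T = 317/(12.8·0.788011) = 31.428 ≈ 31.43 kN.
ΣF_x = 0: O_x − T·cos52° = 0 → O_x = 31.428 × 0.615661 = 19.35 kN.
ΣF_y = 0: O_y + T·sin52° − 30 − 20 = 0 → O_y = 50 − 31.428 × 0.788011 = 25.23 kN.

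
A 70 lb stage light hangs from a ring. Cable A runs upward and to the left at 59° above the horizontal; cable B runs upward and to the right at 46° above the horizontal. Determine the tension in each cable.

T_A = 50.34 lb, T_B = 37.32 lb

ΣF_x = 0: −T_A·cos59° + T_B·cos46° = 0 → T_B = 0.741426·T_A.
ΣF_y = 0: T_A·sin59° + T_B·sin46° = 70.
Substitute: T_A·(0.857167 + 0.741426·0.71934) = 70 → T_A = 50.3414 ≈ 50.34 lb.
Then T_B = 0.741426 × 50.3414 = 37.32 lb.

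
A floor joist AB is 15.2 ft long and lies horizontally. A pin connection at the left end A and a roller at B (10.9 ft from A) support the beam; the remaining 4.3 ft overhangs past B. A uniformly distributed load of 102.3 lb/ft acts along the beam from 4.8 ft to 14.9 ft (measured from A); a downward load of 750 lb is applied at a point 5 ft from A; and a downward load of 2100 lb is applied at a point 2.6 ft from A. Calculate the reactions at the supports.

A_x = 0, A_y = 2105 lb, B_y = 1779 lb

Resultant of the distributed load: 102.3 × 10.1 = 1033.23 lb at 9.85 ft from A.
Taking moments about A: B_y·10.9 − (102.3·10.1)·9.85 − 750·5 − 2100·2.6 = 0 → B_y = 19387.3155/10.9 = 1778.65 ≈ 1779 lb.
ΣF_y = 0: A_y + 1778.65 − 102.3·10.1 − 750 − 2100 = 0 → A_y = 2105 lb.
ΣF_x = 0: no horizontal applied forces, so A_x = 0.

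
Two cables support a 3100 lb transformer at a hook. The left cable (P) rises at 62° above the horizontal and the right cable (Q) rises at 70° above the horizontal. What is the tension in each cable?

ΣF_x = 0: −T_P·cos62° + T_Q·cos70° = 0 → T_Q = 1.37264·T_P.
ΣF_y = 0: T_P·sin62° + T_Q·sin70° = 3100.
Substitute: T_P·(0.882948 + 1.37264·0.939693) = 3100 → T_P = 1426.73 ≈ 1427 lb.
Then T_Q = 1.37264 × 1426.73 = 1958 lb.

T_P = 1427 lb, T_Q = 1958 lb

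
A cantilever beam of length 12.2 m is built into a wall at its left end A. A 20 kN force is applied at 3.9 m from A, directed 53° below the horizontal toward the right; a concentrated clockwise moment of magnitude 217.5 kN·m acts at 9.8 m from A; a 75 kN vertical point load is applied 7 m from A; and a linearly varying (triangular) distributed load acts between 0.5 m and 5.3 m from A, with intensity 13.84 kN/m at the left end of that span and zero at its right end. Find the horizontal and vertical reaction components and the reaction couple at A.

A_x = -12.04 kN, A_y = 124.2 kN, M_A = 874.5 kN·m

Resultant of the triangular load: ½ × 13.84 × 4.8 = 33.216 kN, acting at 2.1 m from A (one-third of the span from the peak).
ΣF_x = 0: A_x + 20·cos53° = 0 → A_x = -12.04 kN.
ΣF_y = 0: A_y − 20·sin53° − 75 − ½·13.84·4.8 = 0 → A_y = 124.2 kN.
ΣM about A: M_A − 20·sin53°·3.9 − 217.5 − 75·7 − (½·13.84·4.8)·2.1 = 0 → M_A = 874.5 kN·m.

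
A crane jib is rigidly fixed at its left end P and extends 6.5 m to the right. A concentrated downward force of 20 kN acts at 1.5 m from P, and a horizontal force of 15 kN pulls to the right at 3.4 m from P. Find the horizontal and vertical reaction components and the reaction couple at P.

P_x = -15.00 kN, P_y = 20.00 kN, M_P = 30.00 kN·m

ΣF_x = 0: P_x + 15 = 0 → P_x = -15.00 kN.
ΣF_y = 0: P_y − 20 = 0 → P_y = 20.00 kN.
ΣM about P: M_P − 20·1.5 = 0 → M_P = 30.00 kN·m.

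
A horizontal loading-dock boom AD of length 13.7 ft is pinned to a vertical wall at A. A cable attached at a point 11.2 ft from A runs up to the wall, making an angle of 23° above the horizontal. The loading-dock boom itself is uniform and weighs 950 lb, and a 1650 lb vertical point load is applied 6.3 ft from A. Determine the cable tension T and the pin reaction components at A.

T = 3862 lb, A_x = 3555 lb, A_y = 1091 lb

ΣM about A: T·sin23°·11.2 − 950·6.85 − 1650·6.3 = 0 → T = 16902.5/(11.2·0.390731) = 3862.38 ≈ 3862 lb.
ΣF_x = 0: A_x − T·cos23° = 0 → A_x = 3862.38 × 0.920505 = 3555 lb.
ΣF_y = 0: A_y + T·sin23° − 950 − 1650 = 0 → A_y = 2600 − 3862.38 × 0.390731 = 1091 lb.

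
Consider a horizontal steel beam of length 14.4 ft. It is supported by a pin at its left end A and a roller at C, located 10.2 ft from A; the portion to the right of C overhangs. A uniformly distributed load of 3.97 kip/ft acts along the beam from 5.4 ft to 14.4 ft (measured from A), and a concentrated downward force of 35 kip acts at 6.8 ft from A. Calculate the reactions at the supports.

A_x = 0, A_y = 12.72 kip, C_y = 58.01 kip

Resultant of the distributed load: 3.97 × 9 = 35.73 kip at 9.9 ft from A.
ΣM about A: C_y·10.2 − (3.97·9)·9.9 − 35·6.8 = 0 → C_y = 591.727/10.2 = 58.0125 ≈ 58.01 kip.
ΣF_y = 0: A_y + 58.0125 − 3.97·9 − 35 = 0 → A_y = 12.72 kip.
ΣF_x = 0: no horizontal applied forces, so A_x = 0.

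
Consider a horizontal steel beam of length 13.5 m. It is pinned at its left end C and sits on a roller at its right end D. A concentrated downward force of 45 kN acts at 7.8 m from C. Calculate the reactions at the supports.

Taking moments about C: D_y·13.5 − 45·7.8 = 0 → D_y = 351/13.5 = 26.00 kN.
ΣF_y = 0: C_y + 26 − 45 = 0 → C_y = 19.00 kN.
ΣF_x = 0: no horizontal applied forces, so C_x = 0.

C_x = 0, C_y = 19.00 kN, D_y = 26.00 kN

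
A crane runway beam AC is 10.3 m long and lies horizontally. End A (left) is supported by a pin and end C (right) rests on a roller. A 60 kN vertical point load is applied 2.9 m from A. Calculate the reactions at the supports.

ΣM about A: C_y·10.3 − 60·2.9 = 0 → C_y = 174/10.3 = 16.8932 ≈ 16.89 kN.
ΣF_y = 0: A_y + 16.8932 − 60 = 0 → A_y = 43.11 kN.
ΣF_x = 0: no horizontal applied forces, so A_x = 0.

A_x = 0, A_y = 43.11 kN, C_y = 16.89 kN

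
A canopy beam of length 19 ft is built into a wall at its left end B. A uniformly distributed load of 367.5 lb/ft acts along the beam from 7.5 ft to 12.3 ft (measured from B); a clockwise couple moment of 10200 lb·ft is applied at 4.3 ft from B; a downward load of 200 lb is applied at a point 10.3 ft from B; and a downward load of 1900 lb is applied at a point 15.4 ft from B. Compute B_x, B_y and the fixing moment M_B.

Resultant of the distributed load: 367.5 × 4.8 = 1764 lb at 9.9 ft from B.
ΣF_x = 0: B_x = 0.
ΣF_y = 0: B_y − 367.5·4.8 − 200 − 1900 = 0 → B_y = 3864 lb.
ΣM about B: M_B − (367.5·4.8)·9.9 − 10200 − 200·10.3 − 1900·15.4 = 0 → M_B = 58980 lb·ft.

B_x = 0, B_y = 3864 lb, M_B = 58980 lb·ft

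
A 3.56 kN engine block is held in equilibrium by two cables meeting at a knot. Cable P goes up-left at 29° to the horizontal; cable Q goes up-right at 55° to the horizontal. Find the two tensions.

T_P = 2.053 kN, T_Q = 3.131 kN

ΣF_x = 0: −T_P·cos29° + T_Q·cos55° = 0 → T_Q = 1.52485·T_P.
ΣF_y = 0: T_P·sin29° + T_Q·sin55° = 3.56.
Substitute: T_P·(0.48481 + 1.52485·0.819152) = 3.56 → T_P = 2.05318 ≈ 2.053 kN.
Then T_Q = 1.52485 × 2.05318 = 3.131 kN.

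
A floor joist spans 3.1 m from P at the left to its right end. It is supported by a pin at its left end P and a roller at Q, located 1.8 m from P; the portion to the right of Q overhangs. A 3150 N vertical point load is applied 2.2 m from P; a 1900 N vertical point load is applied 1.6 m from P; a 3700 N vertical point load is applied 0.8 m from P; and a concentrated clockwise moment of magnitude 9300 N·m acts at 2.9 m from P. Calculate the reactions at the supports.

ΣM about P: Q_y·1.8 − 3150·2.2 − 1900·1.6 − 3700·0.8 − 9300 = 0 → Q_y = 22230/1.8 = 12350 N.
ΣF_y = 0: P_y + 12350 − 3150 − 1900 − 3700 = 0 → P_y = -3600 N.
ΣF_x = 0: no horizontal applied forces, so P_x = 0.

P_x = 0, P_y = -3600 N, Q_y = 12350 N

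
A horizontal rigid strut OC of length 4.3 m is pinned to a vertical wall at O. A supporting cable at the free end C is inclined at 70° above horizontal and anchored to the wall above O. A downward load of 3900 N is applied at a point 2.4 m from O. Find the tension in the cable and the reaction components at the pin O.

ΣM about O: T·sin70°·4.3 − 3900·2.4 = 0 → T = 9360/(4.3·0.939693) = 2316.44 ≈ 2316 N.
ΣF_x = 0: O_x − T·cos70° = 0 → O_x = 2316.44 × 0.34202 = 792.3 N.
ΣF_y = 0: O_y + T·sin70° − 3900 = 0 → O_y = 3900 − 2316.44 × 0.939693 = 1723 N.

T = 2316 N, O_x = 792.3 N, O_y = 1723 N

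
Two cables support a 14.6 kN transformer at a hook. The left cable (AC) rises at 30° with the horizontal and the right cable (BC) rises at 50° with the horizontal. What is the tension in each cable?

ΣF_x = 0: −T_AC·cos30° + T_BC·cos50° = 0 → T_BC = 1.3473·T_AC.
ΣF_y = 0: T_AC·sin30° + T_BC·sin50° = 14.6.
Substitute: T_AC·(0.5 + 1.3473·0.766044) = 14.6 → T_AC = 9.52946 ≈ 9.529 kN.
Then T_BC = 1.3473 × 9.52946 = 12.84 kN.

T_AC = 9.529 kN, T_BC = 12.84 kN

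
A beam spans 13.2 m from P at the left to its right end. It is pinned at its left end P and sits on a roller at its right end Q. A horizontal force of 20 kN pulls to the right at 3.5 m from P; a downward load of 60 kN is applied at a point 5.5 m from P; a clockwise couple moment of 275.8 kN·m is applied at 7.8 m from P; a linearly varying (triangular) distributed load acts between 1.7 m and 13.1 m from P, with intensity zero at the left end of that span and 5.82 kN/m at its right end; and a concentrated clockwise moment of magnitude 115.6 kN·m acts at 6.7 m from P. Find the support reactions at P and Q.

Resultant of the triangular load: ½ × 5.82 × 11.4 = 33.174 kN, acting at 9.3 m from P (one-third of the span from the peak).
ΣM about P: Q_y·13.2 − 60·5.5 − 275.8 − (½·5.82·11.4)·9.3 − 115.6 = 0 → Q_y = 1029.9182/13.2 = 78.0241 ≈ 78.02 kN.
ΣF_y = 0: P_y + 78.0241 − 60 − ½·5.82·11.4 = 0 → P_y = 15.15 kN.
ΣF_x = 0: P_x + 20 = 0 → P_x = -20.00 kN.

P_x = -20.00 kN, P_y = 15.15 kN, Q_y = 78.02 kN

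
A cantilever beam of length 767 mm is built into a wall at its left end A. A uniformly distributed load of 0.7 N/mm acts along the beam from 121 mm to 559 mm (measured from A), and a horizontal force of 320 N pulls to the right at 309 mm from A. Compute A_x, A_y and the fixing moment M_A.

Resultant of the distributed load: 0.7 × 438 = 306.6 N at 340 mm from A.
ΣF_x = 0: A_x + 320 = 0 → A_x = -320.0 N.
ΣF_y = 0: A_y − 0.7·438 = 0 → A_y = 306.6 N.
ΣM about A: M_A − (0.7·438)·340 = 0 → M_A = 104200 N·mm.

A_x = -320.0 N, A_y = 306.6 N, M_A = 104200 N·mm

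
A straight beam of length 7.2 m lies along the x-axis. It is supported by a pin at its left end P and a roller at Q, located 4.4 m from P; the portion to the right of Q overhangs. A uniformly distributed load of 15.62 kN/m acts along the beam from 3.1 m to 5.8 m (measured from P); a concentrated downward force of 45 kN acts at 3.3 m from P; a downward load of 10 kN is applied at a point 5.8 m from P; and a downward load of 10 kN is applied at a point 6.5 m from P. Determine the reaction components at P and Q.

P_x = 0, P_y = 2.816 kN, Q_y = 104.4 kN

Resultant of the distributed load: 15.62 × 2.7 = 42.174 kN at 4.45 m from P.
Taking moments about P: Q_y·4.4 − (15.62·2.7)·4.45 − 45·3.3 − 10·5.8 − 10·6.5 = 0 → Q_y = 459.1743/4.4 = 104.358 ≈ 104.4 kN.
ΣF_y = 0: P_y + 104.358 − 15.62·2.7 − 45 − 10 − 10 = 0 → P_y = 2.816 kN.
ΣF_x = 0: no horizontal applied forces, so P_x = 0.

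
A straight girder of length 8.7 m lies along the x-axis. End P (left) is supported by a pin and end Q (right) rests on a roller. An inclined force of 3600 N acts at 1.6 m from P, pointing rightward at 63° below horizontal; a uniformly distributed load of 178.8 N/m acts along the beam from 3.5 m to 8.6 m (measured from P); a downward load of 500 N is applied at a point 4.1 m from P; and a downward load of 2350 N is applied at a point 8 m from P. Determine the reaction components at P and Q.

Resultant of the distributed load: 178.8 × 5.1 = 911.88 N at 6.05 m from P.
ΣM about P: Q_y·8.7 − 3600·sin63°·1.6 − (178.8·5.1)·6.05 − 500·4.1 − 2350·8 = 0 → Q_y = 31499.1/8.7 = 3620.59 ≈ 3621 N.
ΣF_y = 0: P_y + 3620.59 − 3600·sin63° − 178.8·5.1 − 500 − 2350 = 0 → P_y = 3349 N.
ΣF_x = 0: P_x + 3600·cos63° = 0 → P_x = -1634 N.

P_x = -1634 N, P_y = 3349 N, Q_y = 3621 N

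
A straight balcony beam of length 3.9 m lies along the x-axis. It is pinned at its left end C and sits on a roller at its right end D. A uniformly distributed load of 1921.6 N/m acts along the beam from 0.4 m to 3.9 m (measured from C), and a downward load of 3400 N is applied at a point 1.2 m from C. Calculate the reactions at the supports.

C_x = 0, C_y = 5372 N, D_y = 4754 N

Resultant of the distributed load: 1921.6 × 3.5 = 6725.6 N at 2.15 m from C.
Taking moments about C: D_y·3.9 − (1921.6·3.5)·2.15 − 3400·1.2 = 0 → D_y = 18540.04/3.9 = 4753.86 ≈ 4754 N.
ΣF_y = 0: C_y + 4753.86 − 1921.6·3.5 − 3400 = 0 → C_y = 5372 N.
ΣF_x = 0: no horizontal applied forces, so C_x = 0.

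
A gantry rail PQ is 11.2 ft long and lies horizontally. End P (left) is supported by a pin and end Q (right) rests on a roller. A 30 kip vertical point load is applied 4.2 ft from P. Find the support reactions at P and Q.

ΣM about P: Q_y·11.2 − 30·4.2 = 0 → Q_y = 126/11.2 = 11.25 kip.
ΣF_y = 0: P_y + 11.25 − 30 = 0 → P_y = 18.75 kip.
ΣF_x = 0: no horizontal applied forces, so P_x = 0.

P_x = 0, P_y = 18.75 kip, Q_y = 11.25 kip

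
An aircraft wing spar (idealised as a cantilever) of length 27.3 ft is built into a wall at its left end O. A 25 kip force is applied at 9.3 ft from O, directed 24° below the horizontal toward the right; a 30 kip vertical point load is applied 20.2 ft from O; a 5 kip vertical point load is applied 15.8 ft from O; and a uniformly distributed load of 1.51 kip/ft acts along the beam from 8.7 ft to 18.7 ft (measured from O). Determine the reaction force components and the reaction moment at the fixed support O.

Resultant of the distributed load: 1.51 × 10 = 15.1 kip at 13.7 ft from O.
ΣF_x = 0: O_x + 25·cos24° = 0 → O_x = -22.84 kip.
ΣF_y = 0: O_y − 25·sin24° − 30 − 5 − 1.51·10 = 0 → O_y = 60.27 kip.
ΣM about O: M_O − 25·sin24°·9.3 − 30·20.2 − 5·15.8 − (1.51·10)·13.7 = 0 → M_O = 986.4 kip·ft.

O_x = -22.84 kip, O_y = 60.27 kip, M_O = 986.4 kip·ft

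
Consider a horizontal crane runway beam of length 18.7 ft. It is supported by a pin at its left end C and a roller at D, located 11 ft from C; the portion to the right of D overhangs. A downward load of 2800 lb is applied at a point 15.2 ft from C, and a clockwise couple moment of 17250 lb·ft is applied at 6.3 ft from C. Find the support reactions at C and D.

C_x = 0, C_y = -2637 lb, D_y = 5437 lb

Taking moments about C: D_y·11 − 2800·15.2 − 17250 = 0 → D_y = 59810/11 = 5437.27 ≈ 5437 lb.
ΣF_y = 0: C_y + 5437.27 − 2800 = 0 → C_y = -2637 lb.
ΣF_x = 0: no horizontal applied forces, so C_x = 0.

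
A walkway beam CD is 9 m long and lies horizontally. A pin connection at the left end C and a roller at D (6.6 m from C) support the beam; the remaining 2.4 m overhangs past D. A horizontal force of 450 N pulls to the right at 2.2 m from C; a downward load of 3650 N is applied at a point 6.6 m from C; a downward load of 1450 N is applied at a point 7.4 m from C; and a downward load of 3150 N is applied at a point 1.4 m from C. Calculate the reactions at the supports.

C_x = -450.0 N, C_y = 2306 N, D_y = 5944 N

ΣM about C: D_y·6.6 − 3650·6.6 − 1450·7.4 − 3150·1.4 = 0 → D_y = 39230/6.6 = 5943.94 ≈ 5944 N.
ΣF_y = 0: C_y + 5943.94 − 3650 − 1450 − 3150 = 0 → C_y = 2306 N.
ΣF_x = 0: C_x + 450 = 0 → C_x = -450.0 N.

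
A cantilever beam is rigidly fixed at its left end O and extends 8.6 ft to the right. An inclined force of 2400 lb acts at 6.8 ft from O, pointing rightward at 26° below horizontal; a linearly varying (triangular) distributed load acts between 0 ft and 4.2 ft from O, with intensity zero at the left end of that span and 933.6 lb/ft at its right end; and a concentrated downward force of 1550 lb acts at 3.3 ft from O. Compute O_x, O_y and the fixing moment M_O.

O_x = -2157 lb, O_y = 4563 lb, M_O = 17760 lb·ft

Resultant of the triangular load: ½ × 933.6 × 4.2 = 1960.56 lb, acting at 2.8 ft from O (one-third of the span from the peak).
ΣF_x = 0: O_x + 2400·cos26° = 0 → O_x = -2157 lb.
ΣF_y = 0: O_y − 2400·sin26° − ½·933.6·4.2 − 1550 = 0 → O_y = 4563 lb.
ΣM about O: M_O − 2400·sin26°·6.8 − (½·933.6·4.2)·2.8 − 1550·3.3 = 0 → M_O = 17760 lb·ft.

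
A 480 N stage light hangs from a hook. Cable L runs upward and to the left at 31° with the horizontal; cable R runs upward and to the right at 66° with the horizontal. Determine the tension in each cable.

ΣF_x = 0: −T_L·cos31° + T_R·cos66° = 0 → T_R = 2.10743·T_L.
ΣF_y = 0: T_L·sin31° + T_R·sin66° = 480.
Substitute: T_L·(0.515038 + 2.10743·0.913545) = 480 → T_L = 196.7 N.
Then T_R = 2.10743 × 196.7 = 414.5 N.

T_L = 196.7 N, T_R = 414.5 N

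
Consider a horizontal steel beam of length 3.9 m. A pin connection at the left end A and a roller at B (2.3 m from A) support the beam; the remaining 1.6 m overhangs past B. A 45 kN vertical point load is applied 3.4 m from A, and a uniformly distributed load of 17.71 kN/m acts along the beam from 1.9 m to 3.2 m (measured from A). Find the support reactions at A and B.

Resultant of the distributed load: 17.71 × 1.3 = 23.023 kN at 2.55 m from A.
Moments about A: B_y·2.3 − 45·3.4 − (17.71·1.3)·2.55 = 0 → B_y = 211.70865/2.3 = 92.0472 ≈ 92.05 kN.
ΣF_y = 0: A_y + 92.0472 − 45 − 17.71·1.3 = 0 → A_y = -24.02 kN.
ΣF_x = 0: no horizontal applied forces, so A_x = 0.

A_x = 0, A_y = -24.02 kN, B_y = 92.05 kN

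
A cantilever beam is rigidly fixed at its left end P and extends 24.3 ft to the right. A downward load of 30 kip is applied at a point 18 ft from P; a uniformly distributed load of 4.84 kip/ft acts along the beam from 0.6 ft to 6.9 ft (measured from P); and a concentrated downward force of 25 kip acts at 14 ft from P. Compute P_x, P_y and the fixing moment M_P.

Resultant of the distributed load: 4.84 × 6.3 = 30.492 kip at 3.75 ft from P.
ΣF_x = 0: P_x = 0.
ΣF_y = 0: P_y − 30 − 4.84·6.3 − 25 = 0 → P_y = 85.49 kip.
ΣM about P: M_P − 30·18 − (4.84·6.3)·3.75 − 25·14 = 0 → M_P = 1004 kip·ft.

P_x = 0, P_y = 85.49 kip, M_P = 1004 kip·ft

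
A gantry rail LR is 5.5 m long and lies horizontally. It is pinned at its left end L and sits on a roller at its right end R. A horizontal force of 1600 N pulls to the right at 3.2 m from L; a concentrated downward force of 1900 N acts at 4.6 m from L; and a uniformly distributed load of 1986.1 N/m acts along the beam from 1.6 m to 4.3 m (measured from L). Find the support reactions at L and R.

L_x = -1600 N, L_y = 2797 N, R_y = 4465 N

Resultant of the distributed load: 1986.1 × 2.7 = 5362.47 N at 2.95 m from L.
Moments about L: R_y·5.5 − 1900·4.6 − (1986.1·2.7)·2.95 = 0 → R_y = 24559.2865/5.5 = 4465.32 ≈ 4465 N.
ΣF_y = 0: L_y + 4465.32 − 1900 − 1986.1·2.7 = 0 → L_y = 2797 N.
ΣF_x = 0: L_x + 1600 = 0 → L_x = -1600 N.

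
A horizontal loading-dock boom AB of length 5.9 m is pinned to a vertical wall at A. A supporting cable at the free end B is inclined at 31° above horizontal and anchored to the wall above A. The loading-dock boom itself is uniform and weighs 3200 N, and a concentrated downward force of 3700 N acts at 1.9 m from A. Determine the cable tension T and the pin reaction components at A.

T = 5420 N, A_x = 4646 N, A_y = 4108 N

ΣM about A: T·sin31°·5.9 − 3200·2.95 − 3700·1.9 = 0 → T = 16470/(5.9·0.515038) = 5420.04 ≈ 5420 N.
ΣF_x = 0: A_x − T·cos31° = 0 → A_x = 5420.04 × 0.857167 = 4646 N.
ΣF_y = 0: A_y + T·sin31° − 3200 − 3700 = 0 → A_y = 6900 − 5420.04 × 0.515038 = 4108 N.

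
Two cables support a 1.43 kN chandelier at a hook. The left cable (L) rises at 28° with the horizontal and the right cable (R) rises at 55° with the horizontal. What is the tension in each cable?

T_L = 0.8264 kN, T_R = 1.272 kN

ΣF_x = 0: −T_L·cos28° + T_R·cos55° = 0 → T_R = 1.53937·T_L.
ΣF_y = 0: T_L·sin28° + T_R·sin55° = 1.43.
Substitute: T_L·(0.469472 + 1.53937·0.819152) = 1.43 → T_L = 0.826375 ≈ 0.8264 kN.
Then T_R = 1.53937 × 0.826375 = 1.272 kN.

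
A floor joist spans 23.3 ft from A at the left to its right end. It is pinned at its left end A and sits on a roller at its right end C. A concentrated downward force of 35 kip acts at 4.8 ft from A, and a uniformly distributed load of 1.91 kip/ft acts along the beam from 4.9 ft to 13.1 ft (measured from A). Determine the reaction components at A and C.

A_x = 0, A_y = 37.40 kip, C_y = 13.26 kip

Resultant of the distributed load: 1.91 × 8.2 = 15.662 kip at 9 ft from A.
Moments about A: C_y·23.3 − 35·4.8 − (1.91·8.2)·9 = 0 → C_y = 308.958/23.3 = 13.26 kip.
ΣF_y = 0: A_y + 13.26 − 35 − 1.91·8.2 = 0 → A_y = 37.40 kip.
ΣF_x = 0: no horizontal applied forces, so A_x = 0.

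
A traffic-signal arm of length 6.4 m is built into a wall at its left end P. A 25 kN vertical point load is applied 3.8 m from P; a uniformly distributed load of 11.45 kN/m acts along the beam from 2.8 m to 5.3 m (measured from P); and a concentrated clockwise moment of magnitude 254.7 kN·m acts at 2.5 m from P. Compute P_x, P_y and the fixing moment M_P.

Resultant of the distributed load: 11.45 × 2.5 = 28.625 kN at 4.05 m from P.
ΣF_x = 0: P_x = 0.
ΣF_y = 0: P_y − 25 − 11.45·2.5 = 0 → P_y = 53.62 kN.
ΣM about P: M_P − 25·3.8 − (11.45·2.5)·4.05 − 254.7 = 0 → M_P = 465.6 kN·m.

P_x = 0, P_y = 53.62 kN, M_P = 465.6 kN·m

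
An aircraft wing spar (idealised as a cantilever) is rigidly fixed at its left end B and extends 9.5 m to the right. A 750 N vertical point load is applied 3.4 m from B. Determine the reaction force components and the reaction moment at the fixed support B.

B_x = 0, B_y = 750.0 N, M_B = 2550 N·m

ΣF_x = 0: B_x = 0.
ΣF_y = 0: B_y − 750 = 0 → B_y = 750.0 N.
ΣM about B: M_B − 750·3.4 = 0 → M_B = 2550 N·m.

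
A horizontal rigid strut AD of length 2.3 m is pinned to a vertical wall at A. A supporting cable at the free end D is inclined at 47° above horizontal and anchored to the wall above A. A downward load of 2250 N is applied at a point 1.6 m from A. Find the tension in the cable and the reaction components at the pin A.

ΣM about A: T·sin47°·2.3 − 2250·1.6 = 0 → T = 3600/(2.3·0.731354) = 2140.16 ≈ 2140 N.
ΣF_x = 0: A_x − T·cos47° = 0 → A_x = 2140.16 × 0.681998 = 1460 N.
ΣF_y = 0: A_y + T·sin47° − 2250 = 0 → A_y = 2250 − 2140.16 × 0.731354 = 684.8 N.

T = 2140 N, A_x = 1460 N, A_y = 684.8 N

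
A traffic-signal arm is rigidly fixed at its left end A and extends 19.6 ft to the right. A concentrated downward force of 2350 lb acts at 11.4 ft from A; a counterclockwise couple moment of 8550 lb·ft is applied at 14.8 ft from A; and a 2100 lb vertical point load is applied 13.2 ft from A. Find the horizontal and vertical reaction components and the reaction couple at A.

A_x = 0, A_y = 4450 lb, M_A = 45960 lb·ft

ΣF_x = 0: A_x = 0.
ΣF_y = 0: A_y − 2350 − 2100 = 0 → A_y = 4450 lb.
ΣM about A: M_A − 2350·11.4 + 8550 − 2100·13.2 = 0 → M_A = 45960 lb·ft.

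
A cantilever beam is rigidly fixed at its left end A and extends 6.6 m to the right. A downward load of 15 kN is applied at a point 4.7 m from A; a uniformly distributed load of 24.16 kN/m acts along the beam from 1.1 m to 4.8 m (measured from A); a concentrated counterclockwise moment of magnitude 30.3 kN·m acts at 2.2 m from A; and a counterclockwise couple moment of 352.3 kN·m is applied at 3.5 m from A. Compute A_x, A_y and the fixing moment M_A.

Resultant of the distributed load: 24.16 × 3.7 = 89.392 kN at 2.95 m from A.
ΣF_x = 0: A_x = 0.
ΣF_y = 0: A_y − 15 − 24.16·3.7 = 0 → A_y = 104.4 kN.
ΣM about A: M_A − 15·4.7 − (24.16·3.7)·2.95 + 30.3 + 352.3 = 0 → M_A = -48.39 kN·m.

A_x = 0, A_y = 104.4 kN, M_A = -48.39 kN·m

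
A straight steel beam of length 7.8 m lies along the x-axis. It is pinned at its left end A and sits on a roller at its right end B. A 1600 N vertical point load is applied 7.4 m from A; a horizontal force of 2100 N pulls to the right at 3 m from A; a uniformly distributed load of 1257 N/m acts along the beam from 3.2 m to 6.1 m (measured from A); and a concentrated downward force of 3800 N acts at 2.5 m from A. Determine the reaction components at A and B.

Resultant of the distributed load: 1257 × 2.9 = 3645.3 N at 4.65 m from A.
ΣM about A: B_y·7.8 − 1600·7.4 − (1257·2.9)·4.65 − 3800·2.5 = 0 → B_y = 38290.645/7.8 = 4909.06 ≈ 4909 N.
ΣF_y = 0: A_y + 4909.06 − 1600 − 1257·2.9 − 3800 = 0 → A_y = 4136 N.
ΣF_x = 0: A_x + 2100 = 0 → A_x = -2100 N.

A_x = -2100 N, A_y = 4136 N, B_y = 4909 N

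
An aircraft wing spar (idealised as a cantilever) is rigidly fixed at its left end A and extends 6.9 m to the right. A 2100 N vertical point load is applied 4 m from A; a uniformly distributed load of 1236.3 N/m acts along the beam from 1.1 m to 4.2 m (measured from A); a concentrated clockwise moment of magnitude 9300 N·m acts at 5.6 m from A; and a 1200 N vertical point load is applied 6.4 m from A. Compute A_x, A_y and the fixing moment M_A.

A_x = 0, A_y = 7133 N, M_A = 35540 N·m

Resultant of the distributed load: 1236.3 × 3.1 = 3832.53 N at 2.65 m from A.
ΣF_x = 0: A_x = 0.
ΣF_y = 0: A_y − 2100 − 1236.3·3.1 − 1200 = 0 → A_y = 7133 N.
ΣM about A: M_A − 2100·4 − (1236.3·3.1)·2.65 − 9300 − 1200·6.4 = 0 → M_A = 35540 N·m.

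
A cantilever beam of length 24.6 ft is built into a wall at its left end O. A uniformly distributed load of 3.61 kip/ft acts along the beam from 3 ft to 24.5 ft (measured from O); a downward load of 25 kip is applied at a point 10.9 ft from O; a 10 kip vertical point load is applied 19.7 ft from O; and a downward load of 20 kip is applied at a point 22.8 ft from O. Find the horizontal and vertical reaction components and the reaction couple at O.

O_x = 0, O_y = 132.6 kip, M_O = 1993 kip·ft

Resultant of the distributed load: 3.61 × 21.5 = 77.615 kip at 13.75 ft from O.
ΣF_x = 0: O_x = 0.
ΣF_y = 0: O_y − 3.61·21.5 − 25 − 10 − 20 = 0 → O_y = 132.6 kip.
ΣM about O: M_O − (3.61·21.5)·13.75 − 25·10.9 − 10·19.7 − 20·22.8 = 0 → M_O = 1993 kip·ft.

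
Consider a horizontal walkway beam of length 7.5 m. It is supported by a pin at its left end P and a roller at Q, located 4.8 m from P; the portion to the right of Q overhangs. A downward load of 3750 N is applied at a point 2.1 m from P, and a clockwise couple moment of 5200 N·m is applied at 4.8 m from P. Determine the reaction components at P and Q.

P_x = 0, P_y = 1026 N, Q_y = 2724 N

Taking moments about P: Q_y·4.8 − 3750·2.1 − 5200 = 0 → Q_y = 13075/4.8 = 2723.96 ≈ 2724 N.
ΣF_y = 0: P_y + 2723.96 − 3750 = 0 → P_y = 1026 N.
ΣF_x = 0: no horizontal applied forces, so P_x = 0.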